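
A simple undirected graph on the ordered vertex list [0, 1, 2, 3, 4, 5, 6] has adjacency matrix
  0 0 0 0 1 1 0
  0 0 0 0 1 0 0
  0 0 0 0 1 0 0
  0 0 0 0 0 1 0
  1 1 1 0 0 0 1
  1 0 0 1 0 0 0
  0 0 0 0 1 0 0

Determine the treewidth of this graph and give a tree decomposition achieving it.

Each bag holds 2 vertices, so the decomposition has width 1, which upper-bounds the treewidth. G has an edge, so its treewidth is at least 1. Therefore the treewidth is 1.

Treewidth 1.
One such decomposition:
Bags: B1 = {0, 5}  B2 = {0, 4}  B3 = {4, 6}  B4 = {2, 4}  B5 = {1, 4}  B6 = {3, 5}
Tree: B1–B2, B2–B3, B3–B4, B3–B5, B1–B6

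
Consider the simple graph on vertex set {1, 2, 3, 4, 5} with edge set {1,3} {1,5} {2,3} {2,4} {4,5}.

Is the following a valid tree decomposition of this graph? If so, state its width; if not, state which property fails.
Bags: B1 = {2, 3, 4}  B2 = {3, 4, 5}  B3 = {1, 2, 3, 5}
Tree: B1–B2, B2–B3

A tree decomposition must satisfy three properties: every vertex lies in some bag; for every edge, both endpoints lie together in some bag; and for every vertex, the bags containing it form a connected subtree. Here bags containing vertex 2 are not connected in the tree, so the decomposition is invalid.

No — bags containing vertex 2 are not connected in the tree.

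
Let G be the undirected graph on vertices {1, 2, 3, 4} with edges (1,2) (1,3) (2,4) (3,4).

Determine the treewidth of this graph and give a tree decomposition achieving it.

Treewidth 2.
Bags: B1 = {2, 3, 4}  B2 = {1, 2, 3}
Tree: B1–B2

Every bag has size at most 3, so the width is 3 − 1 = 2 and tw(G) ≤ 2. For the lower bound, G contains the cycle 2–4–3–1–2, so G is not a forest; only forests have treewidth ≤ 1, hence tw(G) ≥ 2. The upper and lower bounds meet at 2, so that is the treewidth.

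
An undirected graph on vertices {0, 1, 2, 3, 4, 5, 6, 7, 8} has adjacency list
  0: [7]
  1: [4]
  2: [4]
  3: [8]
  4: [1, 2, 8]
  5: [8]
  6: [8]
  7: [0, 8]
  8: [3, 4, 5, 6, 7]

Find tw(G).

A width-1 tree decomposition is:
Bags: B1 = {4, 8}  B2 = {7, 8}  B3 = {5, 8}  B4 = {1, 4}  B5 = {0, 7}  B6 = {2, 4}  B7 = {3, 8}  B8 = {6, 8}
Tree: B1–B2, B2–B3, B1–B4, B2–B5, B1–B6, B1–B7, B1–B8
Every bag has size at most 2, so the width is 2 − 1 = 1 and tw(G) ≤ 1. Since G has at least one edge (e.g. 8–4), it is not an edgeless graph, so tw(G) ≥ 1. Combining the bounds, tw(G) = 1.

1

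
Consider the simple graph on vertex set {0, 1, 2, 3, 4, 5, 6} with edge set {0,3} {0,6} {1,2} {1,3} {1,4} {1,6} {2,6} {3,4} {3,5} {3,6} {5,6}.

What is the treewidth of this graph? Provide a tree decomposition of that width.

Each bag holds 3 vertices, so the decomposition has width 2, which upper-bounds the treewidth. On the other hand G contains the 3-clique {1, 2, 6}. A clique must lie in a single bag of any decomposition, so no decomposition can have width below 2. Combining the bounds, tw(G) = 2.

Treewidth 2.
One optimal decomposition is:
Bags: B1 = {1, 3, 6}  B2 = {1, 3, 4}  B3 = {0, 3, 6}  B4 = {3, 5, 6}  B5 = {1, 2, 6}
Tree: B1–B2, B1–B3, B3–B4, B1–B5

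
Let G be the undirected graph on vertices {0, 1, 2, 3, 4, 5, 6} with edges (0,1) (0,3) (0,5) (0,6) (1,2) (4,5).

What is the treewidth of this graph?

1

A width-1 tree decomposition is:
Bags: B1 = {0, 6}  B2 = {0, 1}  B3 = {0, 3}  B4 = {0, 5}  B5 = {4, 5}  B6 = {1, 2}
Tree: B1–B2, B1–B3, B2–B4, B4–B5, B2–B6
The largest bag has 2 vertices, giving width 1; this decomposition certifies tw(G) ≤ 1. G has an edge, so its treewidth is at least 1. Therefore the treewidth is 1.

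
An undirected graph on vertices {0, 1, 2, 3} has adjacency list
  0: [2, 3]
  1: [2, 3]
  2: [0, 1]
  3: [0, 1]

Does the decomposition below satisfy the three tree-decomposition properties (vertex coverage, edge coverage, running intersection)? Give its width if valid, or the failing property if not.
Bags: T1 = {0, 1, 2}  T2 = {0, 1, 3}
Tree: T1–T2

Yes; width 2.

Vertex coverage: the bags together contain {0, 1, 2, 3}, the full vertex set. Edge coverage: each edge of G has both endpoints in at least one bag. Running intersection: for every vertex, the bags containing it form a connected subtree. All three properties hold, so this is a valid tree decomposition of width max|bag| − 1 = 2, and hence tw(G) ≤ 2.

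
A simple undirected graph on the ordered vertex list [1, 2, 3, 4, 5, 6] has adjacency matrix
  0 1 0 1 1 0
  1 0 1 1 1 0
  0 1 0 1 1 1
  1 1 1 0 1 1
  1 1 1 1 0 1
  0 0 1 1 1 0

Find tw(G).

A width-3 tree decomposition is:
Bags: B1 = {3, 4, 5, 6}  B2 = {2, 3, 4, 5}  B3 = {1, 2, 4, 5}
Tree: B1–B2, B2–B3
The largest bag has 4 vertices, giving width 3; this decomposition certifies tw(G) ≤ 3. For the lower bound, the 4 vertices {1, 2, 4, 5} are pairwise adjacent, and any tree decomposition puts a clique entirely inside one bag — forcing width ≥ 3. Combining the bounds, tw(G) = 3.

3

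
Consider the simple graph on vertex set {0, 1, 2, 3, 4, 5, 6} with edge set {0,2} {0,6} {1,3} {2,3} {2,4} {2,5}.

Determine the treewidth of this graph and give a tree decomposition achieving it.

Each bag holds 2 vertices, so the decomposition has width 1, which upper-bounds the treewidth. G has an edge, so its treewidth is at least 1. Combining the bounds, tw(G) = 1.

Treewidth 1.
One optimal decomposition is:
Bags: B1 = {0, 2}  B2 = {2, 5}  B3 = {2, 4}  B4 = {0, 6}  B5 = {2, 3}  B6 = {1, 3}
Tree: B1–B2, B1–B3, B1–B4, B3–B5, B5–B6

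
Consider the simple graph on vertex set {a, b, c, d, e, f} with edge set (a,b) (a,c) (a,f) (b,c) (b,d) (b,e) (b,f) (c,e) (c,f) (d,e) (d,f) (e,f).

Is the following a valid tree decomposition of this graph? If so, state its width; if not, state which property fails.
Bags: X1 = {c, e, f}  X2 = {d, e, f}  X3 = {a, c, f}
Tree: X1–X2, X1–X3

A tree decomposition must satisfy three properties: every vertex lies in some bag; for every edge, both endpoints lie together in some bag; and for every vertex, the bags containing it form a connected subtree. Here vertex b appears in no bag, so the decomposition is invalid.

No — vertex b appears in no bag.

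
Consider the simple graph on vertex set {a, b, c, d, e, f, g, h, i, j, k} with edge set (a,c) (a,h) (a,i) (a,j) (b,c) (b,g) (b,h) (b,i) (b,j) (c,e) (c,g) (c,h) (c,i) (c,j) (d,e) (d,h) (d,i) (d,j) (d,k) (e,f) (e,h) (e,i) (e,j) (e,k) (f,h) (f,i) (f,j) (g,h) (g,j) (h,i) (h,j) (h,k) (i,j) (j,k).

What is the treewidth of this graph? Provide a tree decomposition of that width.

Treewidth 4.
One such decomposition:
Bags: B1 = {b, c, h, i, j}  B2 = {c, e, h, i, j}  B3 = {d, e, h, i, j}  B4 = {e, f, h, i, j}  B5 = {b, c, g, h, j}  B6 = {d, e, h, j, k}  B7 = {a, c, h, i, j}
Tree: B1–B2, B2–B3, B3–B4, B1–B5, B3–B6, B2–B7

Every bag has size at most 5, so the width is 5 − 1 = 4 and tw(G) ≤ 4. For the lower bound, the 5 vertices {b, c, g, h, j} are pairwise adjacent, and any tree decomposition puts a clique entirely inside one bag — forcing width ≥ 4. Hence tw(G) = 4 exactly.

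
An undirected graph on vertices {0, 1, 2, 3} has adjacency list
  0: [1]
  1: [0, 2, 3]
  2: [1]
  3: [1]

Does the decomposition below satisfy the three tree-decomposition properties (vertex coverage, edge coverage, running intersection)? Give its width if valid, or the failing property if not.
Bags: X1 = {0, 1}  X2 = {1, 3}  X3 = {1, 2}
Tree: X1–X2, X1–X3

Yes; width 1.

Every vertex of G appears in some bag (union = {0, 1, 2, 3}); every edge is covered by a bag; and for each vertex v the set of bags containing v is connected in the bag tree. The decomposition is therefore valid. The largest bag has 2 vertices, so the width is 1.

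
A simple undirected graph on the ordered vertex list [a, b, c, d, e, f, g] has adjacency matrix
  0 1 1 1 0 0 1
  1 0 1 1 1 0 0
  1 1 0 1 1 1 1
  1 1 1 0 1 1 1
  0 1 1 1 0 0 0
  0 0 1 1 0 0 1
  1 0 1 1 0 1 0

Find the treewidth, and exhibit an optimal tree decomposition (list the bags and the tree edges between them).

Every bag has size at most 4, so the width is 4 − 1 = 3 and tw(G) ≤ 3. For the lower bound, the 4 vertices {c, d, f, g} are pairwise adjacent, and any tree decomposition puts a clique entirely inside one bag — forcing width ≥ 3. Therefore the treewidth is 3.

Treewidth 3.
One optimal decomposition is:
Bags: B1 = {b, c, d, e}  B2 = {a, b, c, d}  B3 = {a, c, d, g}  B4 = {c, d, f, g}
Tree: B1–B2, B2–B3, B3–B4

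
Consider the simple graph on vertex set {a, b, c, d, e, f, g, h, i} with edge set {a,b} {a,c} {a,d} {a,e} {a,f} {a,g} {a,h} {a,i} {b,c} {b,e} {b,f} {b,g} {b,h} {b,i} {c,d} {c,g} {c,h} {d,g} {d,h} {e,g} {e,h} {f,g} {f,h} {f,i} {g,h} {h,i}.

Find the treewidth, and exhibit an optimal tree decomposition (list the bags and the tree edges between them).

Each bag holds 5 vertices, so the decomposition has width 4, which upper-bounds the treewidth. Conversely, {a, c, d, g, h} is a clique of size 5, and the vertices of any clique must share a bag in every tree decomposition; so some bag has ≥ 5 vertices and tw(G) ≥ 4. Hence tw(G) = 4 exactly.

Treewidth 4.
One such decomposition:
Bags: B1 = {a, b, e, g, h}  B2 = {a, b, c, g, h}  B3 = {a, c, d, g, h}  B4 = {a, b, f, g, h}  B5 = {a, b, f, h, i}
Tree: B1–B2, B2–B3, B2–B4, B4–B5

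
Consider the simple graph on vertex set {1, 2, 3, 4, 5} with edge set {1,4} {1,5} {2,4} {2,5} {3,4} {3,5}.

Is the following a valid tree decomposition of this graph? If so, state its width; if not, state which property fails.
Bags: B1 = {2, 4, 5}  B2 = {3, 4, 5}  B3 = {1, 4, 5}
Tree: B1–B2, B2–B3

Yes; width 2.

Checking the three conditions: (i) the bags cover all of {1, 2, 3, 4, 5}; (ii) for each edge, some bag contains both endpoints; (iii) the bags containing any fixed vertex form a subtree. All hold, so the decomposition is valid with width 3 − 1 = 2.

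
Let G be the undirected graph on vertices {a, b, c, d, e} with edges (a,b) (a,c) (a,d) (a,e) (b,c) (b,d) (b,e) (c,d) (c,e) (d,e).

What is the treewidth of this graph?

A width-4 tree decomposition is:
Bags: B1 = {a, b, c, d, e}
Tree: (single bag)
A single bag containing all 5 vertices is trivially a valid decomposition of width 4. For the lower bound, the 5 vertices {a, b, c, d, e} are pairwise adjacent, and any tree decomposition puts a clique entirely inside one bag — forcing width ≥ 4. Combining the bounds, tw(G) = 4.

4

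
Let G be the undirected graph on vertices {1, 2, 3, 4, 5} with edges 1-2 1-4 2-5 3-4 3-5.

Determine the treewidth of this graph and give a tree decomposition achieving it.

Treewidth 2.
One optimal decomposition is:
Bags: B1 = {1, 3, 4}  B2 = {1, 2, 3}  B3 = {2, 3, 5}
Tree: B1–B2, B2–B3

Each bag holds 3 vertices, so the decomposition has width 2, which upper-bounds the treewidth. The edges 3–4–1–2–5–3 form a cycle, so G is not a tree and its treewidth is at least 2. The upper and lower bounds meet at 2, so that is the treewidth.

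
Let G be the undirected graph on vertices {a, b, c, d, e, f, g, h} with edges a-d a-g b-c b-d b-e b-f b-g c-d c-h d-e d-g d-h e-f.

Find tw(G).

2

A width-2 tree decomposition is:
Bags: B1 = {b, d, g}  B2 = {b, d, e}  B3 = {b, c, d}  B4 = {a, d, g}  B5 = {b, e, f}  B6 = {c, d, h}
Tree: B1–B2, B1–B3, B1–B4, B2–B5, B3–B6
Each bag holds 3 vertices, so the decomposition has width 2, which upper-bounds the treewidth. On the other hand G contains the 3-clique {c, d, h}. A clique must lie in a single bag of any decomposition, so no decomposition can have width below 2. Hence tw(G) = 2 exactly.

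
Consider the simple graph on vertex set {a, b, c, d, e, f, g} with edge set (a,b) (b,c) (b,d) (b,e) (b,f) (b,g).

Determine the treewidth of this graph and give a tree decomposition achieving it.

Treewidth 1.
One such decomposition:
Bags: B1 = {a, b}  B2 = {b, g}  B3 = {b, d}  B4 = {b, e}  B5 = {b, c}  B6 = {b, f}
Tree: B1–B2, B2–B3, B3–B4, B1–B5, B3–B6

The largest bag has 2 vertices, giving width 1; this decomposition certifies tw(G) ≤ 1. G has an edge, so its treewidth is at least 1. Combining the bounds, tw(G) = 1.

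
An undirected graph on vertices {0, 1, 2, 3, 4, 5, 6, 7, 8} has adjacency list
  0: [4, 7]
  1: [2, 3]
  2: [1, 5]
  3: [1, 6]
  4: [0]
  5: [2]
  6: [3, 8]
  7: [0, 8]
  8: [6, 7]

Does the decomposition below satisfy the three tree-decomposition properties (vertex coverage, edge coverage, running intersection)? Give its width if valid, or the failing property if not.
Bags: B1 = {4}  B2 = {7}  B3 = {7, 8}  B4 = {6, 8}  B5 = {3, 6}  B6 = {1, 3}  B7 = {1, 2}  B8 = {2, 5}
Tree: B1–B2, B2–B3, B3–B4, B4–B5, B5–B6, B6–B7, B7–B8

No — vertex 0 appears in no bag.

A tree decomposition must satisfy three properties: every vertex lies in some bag; for every edge, both endpoints lie together in some bag; and for every vertex, the bags containing it form a connected subtree. Here vertex 0 appears in no bag, so the decomposition is invalid.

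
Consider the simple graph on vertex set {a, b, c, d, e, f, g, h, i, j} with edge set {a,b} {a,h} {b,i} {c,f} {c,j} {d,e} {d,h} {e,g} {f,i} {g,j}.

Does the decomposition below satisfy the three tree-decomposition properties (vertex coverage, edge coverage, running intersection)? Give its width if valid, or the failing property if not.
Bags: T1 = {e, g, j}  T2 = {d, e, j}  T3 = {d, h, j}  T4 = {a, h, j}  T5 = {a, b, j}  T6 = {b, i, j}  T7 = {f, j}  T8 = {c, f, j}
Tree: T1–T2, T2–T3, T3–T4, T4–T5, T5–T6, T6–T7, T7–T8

A tree decomposition must satisfy three properties: every vertex lies in some bag; for every edge, both endpoints lie together in some bag; and for every vertex, the bags containing it form a connected subtree. Here edge (i,f) lies in no bag, so the decomposition is invalid.

No — edge (i,f) lies in no bag.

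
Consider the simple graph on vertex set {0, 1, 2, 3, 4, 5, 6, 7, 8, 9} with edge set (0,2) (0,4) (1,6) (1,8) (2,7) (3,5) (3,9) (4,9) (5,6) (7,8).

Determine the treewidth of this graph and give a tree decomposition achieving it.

Treewidth 2.
One optimal decomposition is:
Bags: B1 = {0, 2, 7}  B2 = {0, 7, 8}  B3 = {0, 1, 8}  B4 = {0, 1, 6}  B5 = {0, 5, 6}  B6 = {0, 3, 5}  B7 = {0, 3, 9}  B8 = {0, 4, 9}
Tree: B1–B2, B2–B3, B3–B4, B4–B5, B5–B6, B6–B7, B7–B8

Each bag holds 3 vertices, so the decomposition has width 2, which upper-bounds the treewidth. The edges 0–2–7–8–1–6–5–3–9–4–0 form a cycle, so G is not a tree and its treewidth is at least 2. Hence tw(G) = 2 exactly.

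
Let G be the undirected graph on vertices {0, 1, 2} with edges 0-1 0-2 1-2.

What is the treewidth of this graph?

2

A width-2 tree decomposition is:
Bags: B1 = {0, 1, 2}
Tree: (single bag)
With just one bag of size 3, the width is 3 − 1 = 2, so tw(G) ≤ 2. For the lower bound, the 3 vertices {0, 1, 2} are pairwise adjacent, and any tree decomposition puts a clique entirely inside one bag — forcing width ≥ 2. The upper and lower bounds meet at 2, so that is the treewidth.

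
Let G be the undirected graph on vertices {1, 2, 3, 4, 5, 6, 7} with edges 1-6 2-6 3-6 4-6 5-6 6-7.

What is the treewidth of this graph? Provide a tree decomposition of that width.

Each bag holds 2 vertices, so the decomposition has width 1, which upper-bounds the treewidth. Any graph with an edge has treewidth ≥ 1, and G has the edge 2–6. Hence tw(G) = 1 exactly.

Treewidth 1.
Bags: B1 = {2, 6}  B2 = {1, 6}  B3 = {6, 7}  B4 = {3, 6}  B5 = {5, 6}  B6 = {4, 6}
Tree: B1–B2, B2–B3, B3–B4, B4–B5, B5–B6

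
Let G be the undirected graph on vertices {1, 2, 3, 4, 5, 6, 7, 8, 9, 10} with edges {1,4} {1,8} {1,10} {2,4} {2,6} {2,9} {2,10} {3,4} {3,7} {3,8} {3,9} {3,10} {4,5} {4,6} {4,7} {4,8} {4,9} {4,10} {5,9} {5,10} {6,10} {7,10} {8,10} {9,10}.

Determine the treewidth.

A width-3 tree decomposition is:
Bags: B1 = {3, 4, 8, 10}  B2 = {3, 4, 9, 10}  B3 = {4, 5, 9, 10}  B4 = {2, 4, 9, 10}  B5 = {1, 4, 8, 10}  B6 = {2, 4, 6, 10}  B7 = {3, 4, 7, 10}
Tree: B1–B2, B2–B3, B2–B4, B1–B5, B4–B6, B2–B7
Every bag has size at most 4, so the width is 4 − 1 = 3 and tw(G) ≤ 3. Conversely, {1, 4, 8, 10} is a clique of size 4, and the vertices of any clique must share a bag in every tree decomposition; so some bag has ≥ 4 vertices and tw(G) ≥ 3. Hence tw(G) = 3 exactly.

3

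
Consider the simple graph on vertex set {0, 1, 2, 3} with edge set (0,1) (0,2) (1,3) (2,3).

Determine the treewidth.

A width-2 tree decomposition is:
Bags: B1 = {0, 1, 3}  B2 = {0, 2, 3}
Tree: B1–B2
Every bag has size at most 3, so the width is 3 − 1 = 2 and tw(G) ≤ 2. For the lower bound, G contains the cycle 3–1–0–2–3, so G is not a forest; only forests have treewidth ≤ 1, hence tw(G) ≥ 2. Therefore the treewidth is 2.

2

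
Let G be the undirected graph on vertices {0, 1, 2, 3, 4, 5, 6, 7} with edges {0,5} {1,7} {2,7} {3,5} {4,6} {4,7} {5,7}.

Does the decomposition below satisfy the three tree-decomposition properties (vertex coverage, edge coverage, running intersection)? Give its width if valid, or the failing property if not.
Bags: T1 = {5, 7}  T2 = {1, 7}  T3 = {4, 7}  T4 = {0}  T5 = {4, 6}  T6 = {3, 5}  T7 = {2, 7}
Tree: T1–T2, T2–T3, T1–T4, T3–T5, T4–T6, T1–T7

A tree decomposition must satisfy three properties: every vertex lies in some bag; for every edge, both endpoints lie together in some bag; and for every vertex, the bags containing it form a connected subtree. Here edge (5,0) lies in no bag, so the decomposition is invalid.

No — edge (5,0) lies in no bag.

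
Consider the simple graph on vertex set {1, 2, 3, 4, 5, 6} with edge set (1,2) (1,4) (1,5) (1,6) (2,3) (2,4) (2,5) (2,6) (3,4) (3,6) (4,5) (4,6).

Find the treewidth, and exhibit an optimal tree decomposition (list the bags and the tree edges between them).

Every bag has size at most 4, so the width is 4 − 1 = 3 and tw(G) ≤ 3. For the lower bound, the 4 vertices {1, 2, 4, 5} are pairwise adjacent, and any tree decomposition puts a clique entirely inside one bag — forcing width ≥ 3. The upper and lower bounds meet at 3, so that is the treewidth.

Treewidth 3.
Bags: B1 = {2, 3, 4, 6}  B2 = {1, 2, 4, 6}  B3 = {1, 2, 4, 5}
Tree: B1–B2, B2–B3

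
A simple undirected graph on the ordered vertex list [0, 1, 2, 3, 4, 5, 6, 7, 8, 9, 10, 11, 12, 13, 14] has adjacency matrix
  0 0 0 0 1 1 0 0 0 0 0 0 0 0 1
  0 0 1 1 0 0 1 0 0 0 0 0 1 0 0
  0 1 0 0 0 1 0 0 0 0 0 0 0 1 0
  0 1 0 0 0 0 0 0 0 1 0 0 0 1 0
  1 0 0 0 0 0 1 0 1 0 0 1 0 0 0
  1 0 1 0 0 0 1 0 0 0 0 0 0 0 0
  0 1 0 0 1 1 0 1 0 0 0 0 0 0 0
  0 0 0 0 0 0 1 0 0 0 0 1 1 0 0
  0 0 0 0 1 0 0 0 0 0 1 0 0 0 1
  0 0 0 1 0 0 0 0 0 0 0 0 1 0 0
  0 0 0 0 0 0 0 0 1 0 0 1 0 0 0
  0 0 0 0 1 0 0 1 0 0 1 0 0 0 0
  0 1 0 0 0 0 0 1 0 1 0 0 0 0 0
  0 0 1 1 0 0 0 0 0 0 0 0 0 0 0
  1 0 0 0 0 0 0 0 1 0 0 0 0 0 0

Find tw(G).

A width-3 tree decomposition is:
Bags: B1 = {8, 10, 11, 14}  B2 = {4, 8, 11, 14}  B3 = {0, 4, 11, 14}  B4 = {0, 4, 7, 11}  B5 = {0, 4, 6, 7}  B6 = {0, 5, 6, 7}  B7 = {5, 6, 7, 12}  B8 = {1, 5, 6, 12}  B9 = {1, 2, 5, 12}  B10 = {1, 2, 9, 12}  B11 = {1, 2, 3, 9}  B12 = {2, 3, 9, 13}
Tree: B1–B2, B2–B3, B3–B4, B4–B5, B5–B6, B6–B7, B7–B8, B8–B9, B9–B10, B10–B11, B11–B12
Every bag has size at most 4, so the width is 4 − 1 = 3 and tw(G) ≤ 3. For the lower bound: the 4 vertex sets {8,10,14}, {11}, {4}, {0,5,6,7} are disjoint, each induces a connected subgraph, and every pair is joined by at least one edge of G. Contracting each set to a single vertex therefore yields K_{4} as a minor, and since treewidth is minor-monotone, tw(G) ≥ tw(K_{4}) = 3. Hence tw(G) = 3 exactly.

3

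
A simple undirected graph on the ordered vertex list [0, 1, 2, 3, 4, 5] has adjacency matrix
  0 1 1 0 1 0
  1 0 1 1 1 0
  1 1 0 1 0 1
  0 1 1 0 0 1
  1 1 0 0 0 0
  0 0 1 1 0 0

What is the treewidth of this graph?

A width-2 tree decomposition is:
Bags: B1 = {1, 2, 3}  B2 = {2, 3, 5}  B3 = {0, 1, 2}  B4 = {0, 1, 4}
Tree: B1–B2, B1–B3, B3–B4
Each bag holds 3 vertices, so the decomposition has width 2, which upper-bounds the treewidth. On the other hand G contains the 3-clique {0, 1, 2}. A clique must lie in a single bag of any decomposition, so no decomposition can have width below 2. Therefore the treewidth is 2.

2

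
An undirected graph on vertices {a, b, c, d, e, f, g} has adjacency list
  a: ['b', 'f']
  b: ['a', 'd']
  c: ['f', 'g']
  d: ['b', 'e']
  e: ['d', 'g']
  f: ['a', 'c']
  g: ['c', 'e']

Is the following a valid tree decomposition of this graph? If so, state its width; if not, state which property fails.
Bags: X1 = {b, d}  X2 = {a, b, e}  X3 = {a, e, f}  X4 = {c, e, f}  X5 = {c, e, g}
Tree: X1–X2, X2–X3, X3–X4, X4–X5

No — edge (e,d) lies in no bag.

A tree decomposition must satisfy three properties: every vertex lies in some bag; for every edge, both endpoints lie together in some bag; and for every vertex, the bags containing it form a connected subtree. Here edge (e,d) lies in no bag, so the decomposition is invalid.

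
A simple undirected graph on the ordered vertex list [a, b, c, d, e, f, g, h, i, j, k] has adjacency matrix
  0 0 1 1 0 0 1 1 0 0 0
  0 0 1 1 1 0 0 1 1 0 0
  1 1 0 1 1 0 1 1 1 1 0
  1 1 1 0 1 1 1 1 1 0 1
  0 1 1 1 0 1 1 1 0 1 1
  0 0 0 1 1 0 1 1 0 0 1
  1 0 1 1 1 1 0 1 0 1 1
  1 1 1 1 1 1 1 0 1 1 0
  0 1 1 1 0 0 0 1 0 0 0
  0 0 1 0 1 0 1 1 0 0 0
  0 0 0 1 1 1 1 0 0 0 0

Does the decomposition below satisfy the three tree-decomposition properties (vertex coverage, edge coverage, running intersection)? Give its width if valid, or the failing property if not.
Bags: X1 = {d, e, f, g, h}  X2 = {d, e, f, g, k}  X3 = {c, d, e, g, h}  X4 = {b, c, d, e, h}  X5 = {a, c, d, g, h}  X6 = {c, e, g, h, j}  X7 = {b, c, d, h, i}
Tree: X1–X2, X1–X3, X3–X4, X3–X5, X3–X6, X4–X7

Every vertex of G appears in some bag (union = {a, b, c, d, e, f, g, h, i, j, k}); every edge is covered by a bag; and for each vertex v the set of bags containing v is connected in the bag tree. The decomposition is therefore valid. The largest bag has 5 vertices, so the width is 4.

Yes; width 4.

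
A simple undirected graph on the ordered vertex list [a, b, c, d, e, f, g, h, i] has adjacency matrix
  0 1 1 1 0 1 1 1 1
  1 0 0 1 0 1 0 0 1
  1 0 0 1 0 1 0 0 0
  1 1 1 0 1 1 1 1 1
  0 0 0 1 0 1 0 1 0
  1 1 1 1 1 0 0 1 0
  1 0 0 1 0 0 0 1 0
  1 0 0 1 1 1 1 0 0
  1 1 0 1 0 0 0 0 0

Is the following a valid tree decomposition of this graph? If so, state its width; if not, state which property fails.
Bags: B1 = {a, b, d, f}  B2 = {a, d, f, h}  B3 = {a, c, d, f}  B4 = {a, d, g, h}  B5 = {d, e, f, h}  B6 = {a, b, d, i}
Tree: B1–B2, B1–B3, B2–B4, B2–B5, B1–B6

Yes; width 3.

Vertex coverage: the bags together contain {a, b, c, d, e, f, g, h, i}, the full vertex set. Edge coverage: each edge of G has both endpoints in at least one bag. Running intersection: for every vertex, the bags containing it form a connected subtree. All three properties hold, so this is a valid tree decomposition of width max|bag| − 1 = 3, and hence tw(G) ≤ 3.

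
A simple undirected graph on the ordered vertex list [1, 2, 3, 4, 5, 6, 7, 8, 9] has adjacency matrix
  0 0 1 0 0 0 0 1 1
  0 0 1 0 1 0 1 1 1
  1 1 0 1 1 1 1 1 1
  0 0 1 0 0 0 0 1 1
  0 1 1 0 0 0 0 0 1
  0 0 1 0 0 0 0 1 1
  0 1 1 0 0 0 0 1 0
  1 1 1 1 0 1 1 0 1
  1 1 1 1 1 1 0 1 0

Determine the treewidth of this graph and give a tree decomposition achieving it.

The largest bag has 4 vertices, giving width 3; this decomposition certifies tw(G) ≤ 3. On the other hand G contains the 4-clique {1, 3, 8, 9}. A clique must lie in a single bag of any decomposition, so no decomposition can have width below 3. The upper and lower bounds meet at 3, so that is the treewidth.

Treewidth 3.
Bags: B1 = {2, 3, 8, 9}  B2 = {1, 3, 8, 9}  B3 = {3, 4, 8, 9}  B4 = {2, 3, 5, 9}  B5 = {2, 3, 7, 8}  B6 = {3, 6, 8, 9}
Tree: B1–B2, B1–B3, B1–B4, B1–B5, B2–B6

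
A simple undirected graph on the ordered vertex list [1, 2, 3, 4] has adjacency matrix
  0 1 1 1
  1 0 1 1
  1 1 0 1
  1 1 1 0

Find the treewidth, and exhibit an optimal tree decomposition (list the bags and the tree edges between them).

Treewidth 3.
Bags: B1 = {1, 2, 3, 4}
Tree: (single bag)

With just one bag of size 4, the width is 4 − 1 = 3, so tw(G) ≤ 3. Conversely, {1, 2, 3, 4} is a clique of size 4, and the vertices of any clique must share a bag in every tree decomposition; so some bag has ≥ 4 vertices and tw(G) ≥ 3. Hence tw(G) = 3 exactly.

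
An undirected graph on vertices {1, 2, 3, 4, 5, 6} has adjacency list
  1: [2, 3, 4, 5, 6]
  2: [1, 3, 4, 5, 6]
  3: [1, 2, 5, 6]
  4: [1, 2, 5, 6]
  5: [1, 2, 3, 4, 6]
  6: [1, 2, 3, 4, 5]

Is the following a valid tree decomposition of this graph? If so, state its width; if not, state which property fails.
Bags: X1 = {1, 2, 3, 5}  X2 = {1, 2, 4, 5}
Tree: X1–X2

No — vertex 6 appears in no bag.

A tree decomposition must satisfy three properties: every vertex lies in some bag; for every edge, both endpoints lie together in some bag; and for every vertex, the bags containing it form a connected subtree. Here vertex 6 appears in no bag, so the decomposition is invalid.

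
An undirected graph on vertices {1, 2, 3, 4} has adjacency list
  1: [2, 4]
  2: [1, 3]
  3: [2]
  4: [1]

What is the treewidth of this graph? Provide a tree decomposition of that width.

Each bag holds 2 vertices, so the decomposition has width 1, which upper-bounds the treewidth. G has an edge, so its treewidth is at least 1. Combining the bounds, tw(G) = 1.

Treewidth 1.
One optimal decomposition is:
Bags: B1 = {1, 4}  B2 = {1, 2}  B3 = {2, 3}
Tree: B1–B2, B2–B3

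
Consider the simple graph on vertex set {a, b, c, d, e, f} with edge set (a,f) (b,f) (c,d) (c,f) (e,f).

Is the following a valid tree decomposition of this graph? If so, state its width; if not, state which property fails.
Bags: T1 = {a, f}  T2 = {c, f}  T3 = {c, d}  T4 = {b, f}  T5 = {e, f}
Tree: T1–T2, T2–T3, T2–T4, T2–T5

Every vertex of G appears in some bag (union = {a, b, c, d, e, f}); every edge is covered by a bag; and for each vertex v the set of bags containing v is connected in the bag tree. The decomposition is therefore valid. The largest bag has 2 vertices, so the width is 1.

Yes; width 1.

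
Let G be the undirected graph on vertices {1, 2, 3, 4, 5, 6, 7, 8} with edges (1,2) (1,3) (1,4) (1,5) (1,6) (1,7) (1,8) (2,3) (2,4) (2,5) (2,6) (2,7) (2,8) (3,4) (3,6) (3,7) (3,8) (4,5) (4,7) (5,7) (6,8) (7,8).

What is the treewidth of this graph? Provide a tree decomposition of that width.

Treewidth 4.
One such decomposition:
Bags: B1 = {1, 2, 3, 6, 8}  B2 = {1, 2, 3, 7, 8}  B3 = {1, 2, 3, 4, 7}  B4 = {1, 2, 4, 5, 7}
Tree: B1–B2, B2–B3, B3–B4

Every bag has size at most 5, so the width is 5 − 1 = 4 and tw(G) ≤ 4. On the other hand G contains the 5-clique {1, 2, 3, 6, 8}. A clique must lie in a single bag of any decomposition, so no decomposition can have width below 4. Therefore the treewidth is 4.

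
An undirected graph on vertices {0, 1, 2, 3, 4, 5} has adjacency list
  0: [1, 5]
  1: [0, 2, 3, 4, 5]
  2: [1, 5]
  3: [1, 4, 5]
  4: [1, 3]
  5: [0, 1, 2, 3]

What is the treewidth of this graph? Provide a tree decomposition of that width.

Each bag holds 3 vertices, so the decomposition has width 2, which upper-bounds the treewidth. On the other hand G contains the 3-clique {1, 3, 4}. A clique must lie in a single bag of any decomposition, so no decomposition can have width below 2. The upper and lower bounds meet at 2, so that is the treewidth.

Treewidth 2.
One optimal decomposition is:
Bags: B1 = {1, 3, 5}  B2 = {0, 1, 5}  B3 = {1, 3, 4}  B4 = {1, 2, 5}
Tree: B1–B2, B1–B3, B1–B4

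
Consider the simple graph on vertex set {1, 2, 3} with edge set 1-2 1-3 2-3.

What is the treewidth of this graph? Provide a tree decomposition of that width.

With just one bag of size 3, the width is 3 − 1 = 2, so tw(G) ≤ 2. For the lower bound, the 3 vertices {1, 2, 3} are pairwise adjacent, and any tree decomposition puts a clique entirely inside one bag — forcing width ≥ 2. Hence tw(G) = 2 exactly.

Treewidth 2.
Bags: B1 = {1, 2, 3}
Tree: (single bag)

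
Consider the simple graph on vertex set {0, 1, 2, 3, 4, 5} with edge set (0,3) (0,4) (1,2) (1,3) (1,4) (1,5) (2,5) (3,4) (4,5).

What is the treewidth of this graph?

A width-2 tree decomposition is:
Bags: B1 = {0, 3, 4}  B2 = {1, 3, 4}  B3 = {1, 4, 5}  B4 = {1, 2, 5}
Tree: B1–B2, B2–B3, B3–B4
The largest bag has 3 vertices, giving width 2; this decomposition certifies tw(G) ≤ 2. On the other hand G contains the 3-clique {0, 3, 4}. A clique must lie in a single bag of any decomposition, so no decomposition can have width below 2. Therefore the treewidth is 2.

2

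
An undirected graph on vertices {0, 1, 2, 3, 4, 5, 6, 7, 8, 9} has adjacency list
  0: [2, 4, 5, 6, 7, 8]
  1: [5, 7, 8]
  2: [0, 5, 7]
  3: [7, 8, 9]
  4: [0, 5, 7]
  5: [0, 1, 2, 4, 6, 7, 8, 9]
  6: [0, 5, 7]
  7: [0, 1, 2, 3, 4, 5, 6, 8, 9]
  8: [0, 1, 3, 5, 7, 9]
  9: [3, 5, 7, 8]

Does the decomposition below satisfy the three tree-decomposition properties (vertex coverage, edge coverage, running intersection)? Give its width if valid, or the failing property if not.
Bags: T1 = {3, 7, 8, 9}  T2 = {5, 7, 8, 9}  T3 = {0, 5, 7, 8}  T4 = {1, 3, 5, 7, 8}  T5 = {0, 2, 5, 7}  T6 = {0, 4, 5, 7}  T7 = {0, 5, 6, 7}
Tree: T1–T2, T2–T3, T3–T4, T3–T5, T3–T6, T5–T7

No — bags containing vertex 3 are not connected in the tree.

A tree decomposition must satisfy three properties: every vertex lies in some bag; for every edge, both endpoints lie together in some bag; and for every vertex, the bags containing it form a connected subtree. Here bags containing vertex 3 are not connected in the tree, so the decomposition is invalid.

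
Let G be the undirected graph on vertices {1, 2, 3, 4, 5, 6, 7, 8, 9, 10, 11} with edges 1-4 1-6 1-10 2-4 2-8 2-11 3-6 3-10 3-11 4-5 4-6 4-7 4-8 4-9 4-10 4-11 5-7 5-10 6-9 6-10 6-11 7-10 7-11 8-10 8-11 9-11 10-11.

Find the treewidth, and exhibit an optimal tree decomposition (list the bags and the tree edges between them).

Treewidth 3.
One such decomposition:
Bags: B1 = {4, 6, 10, 11}  B2 = {1, 4, 6, 10}  B3 = {3, 6, 10, 11}  B4 = {4, 6, 9, 11}  B5 = {4, 7, 10, 11}  B6 = {4, 8, 10, 11}  B7 = {2, 4, 8, 11}  B8 = {4, 5, 7, 10}
Tree: B1–B2, B1–B3, B1–B4, B1–B5, B5–B6, B6–B7, B5–B8

The largest bag has 4 vertices, giving width 3; this decomposition certifies tw(G) ≤ 3. Conversely, {3, 6, 10, 11} is a clique of size 4, and the vertices of any clique must share a bag in every tree decomposition; so some bag has ≥ 4 vertices and tw(G) ≥ 3. Therefore the treewidth is 3.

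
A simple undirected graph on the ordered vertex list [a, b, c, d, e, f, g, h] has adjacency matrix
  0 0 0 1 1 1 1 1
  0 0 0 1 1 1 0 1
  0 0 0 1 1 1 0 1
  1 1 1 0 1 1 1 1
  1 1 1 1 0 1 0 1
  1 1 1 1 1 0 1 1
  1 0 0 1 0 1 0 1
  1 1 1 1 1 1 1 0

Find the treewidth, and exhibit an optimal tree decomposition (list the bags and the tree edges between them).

Treewidth 4.
One optimal decomposition is:
Bags: B1 = {a, d, e, f, h}  B2 = {c, d, e, f, h}  B3 = {a, d, f, g, h}  B4 = {b, d, e, f, h}
Tree: B1–B2, B1–B3, B2–B4

Every bag has size at most 5, so the width is 5 − 1 = 4 and tw(G) ≤ 4. For the lower bound, the 5 vertices {a, d, f, g, h} are pairwise adjacent, and any tree decomposition puts a clique entirely inside one bag — forcing width ≥ 4. Combining the bounds, tw(G) = 4.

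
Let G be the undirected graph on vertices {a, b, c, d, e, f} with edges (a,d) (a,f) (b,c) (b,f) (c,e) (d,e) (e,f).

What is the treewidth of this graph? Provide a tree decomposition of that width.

Treewidth 2.
One such decomposition:
Bags: B1 = {a, d, f}  B2 = {d, e, f}  B3 = {b, e, f}  B4 = {b, c, e}
Tree: B1–B2, B2–B3, B3–B4

Each bag holds 3 vertices, so the decomposition has width 2, which upper-bounds the treewidth. For the lower bound, G contains the cycle a–d–e–f–a, so G is not a forest; only forests have treewidth ≤ 1, hence tw(G) ≥ 2. The upper and lower bounds meet at 2, so that is the treewidth.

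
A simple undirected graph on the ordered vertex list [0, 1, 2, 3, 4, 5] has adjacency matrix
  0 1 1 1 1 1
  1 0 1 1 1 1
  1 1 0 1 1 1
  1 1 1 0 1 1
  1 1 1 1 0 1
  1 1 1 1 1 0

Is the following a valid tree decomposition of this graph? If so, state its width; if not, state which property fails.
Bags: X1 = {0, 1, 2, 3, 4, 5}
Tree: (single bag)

Every vertex of G appears in some bag (union = {0, 1, 2, 3, 4, 5}); every edge is covered by a bag; and for each vertex v the set of bags containing v is connected in the bag tree. The decomposition is therefore valid. The largest bag has 6 vertices, so the width is 5.

Yes; width 5.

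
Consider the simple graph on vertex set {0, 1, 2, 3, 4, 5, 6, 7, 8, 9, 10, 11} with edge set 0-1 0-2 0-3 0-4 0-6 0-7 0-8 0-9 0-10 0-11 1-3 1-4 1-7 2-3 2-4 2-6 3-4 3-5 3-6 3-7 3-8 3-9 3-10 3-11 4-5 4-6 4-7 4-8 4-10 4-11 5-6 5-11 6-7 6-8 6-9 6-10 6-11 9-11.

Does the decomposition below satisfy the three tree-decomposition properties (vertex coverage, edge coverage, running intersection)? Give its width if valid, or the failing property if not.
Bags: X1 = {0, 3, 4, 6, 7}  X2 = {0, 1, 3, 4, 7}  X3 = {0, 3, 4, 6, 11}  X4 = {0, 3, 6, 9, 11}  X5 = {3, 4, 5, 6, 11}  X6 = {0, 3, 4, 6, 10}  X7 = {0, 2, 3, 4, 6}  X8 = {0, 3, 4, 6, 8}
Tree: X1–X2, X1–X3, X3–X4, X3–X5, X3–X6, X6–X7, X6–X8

Checking the three conditions: (i) the bags cover all of {0, 1, 2, 3, 4, 5, 6, 7, 8, 9, 10, 11}; (ii) for each edge, some bag contains both endpoints; (iii) the bags containing any fixed vertex form a subtree. All hold, so the decomposition is valid with width 5 − 1 = 4.

Yes; width 4.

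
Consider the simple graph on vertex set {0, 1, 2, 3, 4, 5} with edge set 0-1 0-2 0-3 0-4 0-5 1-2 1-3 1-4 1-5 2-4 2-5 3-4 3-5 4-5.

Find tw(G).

4

A width-4 tree decomposition is:
Bags: B1 = {0, 1, 2, 4, 5}  B2 = {0, 1, 3, 4, 5}
Tree: B1–B2
Every bag has size at most 5, so the width is 5 − 1 = 4 and tw(G) ≤ 4. Conversely, {0, 1, 2, 4, 5} is a clique of size 5, and the vertices of any clique must share a bag in every tree decomposition; so some bag has ≥ 5 vertices and tw(G) ≥ 4. Combining the bounds, tw(G) = 4.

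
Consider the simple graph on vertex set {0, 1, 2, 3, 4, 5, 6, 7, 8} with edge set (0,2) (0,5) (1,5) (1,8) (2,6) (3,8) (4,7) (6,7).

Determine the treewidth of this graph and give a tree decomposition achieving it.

Treewidth 1.
Bags: B1 = {4, 7}  B2 = {6, 7}  B3 = {2, 6}  B4 = {0, 2}  B5 = {0, 5}  B6 = {1, 5}  B7 = {1, 8}  B8 = {3, 8}
Tree: B1–B2, B2–B3, B3–B4, B4–B5, B5–B6, B6–B7, B7–B8

Every bag has size at most 2, so the width is 2 − 1 = 1 and tw(G) ≤ 1. G has an edge, so its treewidth is at least 1. Therefore the treewidth is 1.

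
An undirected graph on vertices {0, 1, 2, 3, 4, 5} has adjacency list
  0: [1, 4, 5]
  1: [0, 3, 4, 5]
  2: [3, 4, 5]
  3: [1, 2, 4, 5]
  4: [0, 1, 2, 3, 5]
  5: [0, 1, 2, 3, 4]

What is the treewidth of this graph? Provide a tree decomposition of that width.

Treewidth 3.
One optimal decomposition is:
Bags: B1 = {1, 3, 4, 5}  B2 = {2, 3, 4, 5}  B3 = {0, 1, 4, 5}
Tree: B1–B2, B1–B3

The largest bag has 4 vertices, giving width 3; this decomposition certifies tw(G) ≤ 3. Conversely, {0, 1, 4, 5} is a clique of size 4, and the vertices of any clique must share a bag in every tree decomposition; so some bag has ≥ 4 vertices and tw(G) ≥ 3. The upper and lower bounds meet at 3, so that is the treewidth.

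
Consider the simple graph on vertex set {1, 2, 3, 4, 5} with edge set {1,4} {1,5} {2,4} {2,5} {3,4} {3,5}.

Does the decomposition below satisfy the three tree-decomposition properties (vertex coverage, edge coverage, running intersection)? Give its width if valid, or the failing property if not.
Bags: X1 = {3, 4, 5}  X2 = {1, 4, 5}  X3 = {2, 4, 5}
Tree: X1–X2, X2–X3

Vertex coverage: the bags together contain {1, 2, 3, 4, 5}, the full vertex set. Edge coverage: each edge of G has both endpoints in at least one bag. Running intersection: for every vertex, the bags containing it form a connected subtree. All three properties hold, so this is a valid tree decomposition of width max|bag| − 1 = 2, and hence tw(G) ≤ 2.

Yes; width 2.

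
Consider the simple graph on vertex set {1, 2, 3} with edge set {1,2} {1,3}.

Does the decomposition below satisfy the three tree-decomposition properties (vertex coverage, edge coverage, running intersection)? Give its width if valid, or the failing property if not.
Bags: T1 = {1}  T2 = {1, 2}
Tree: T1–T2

A tree decomposition must satisfy three properties: every vertex lies in some bag; for every edge, both endpoints lie together in some bag; and for every vertex, the bags containing it form a connected subtree. Here vertex 3 appears in no bag, so the decomposition is invalid.

No — vertex 3 appears in no bag.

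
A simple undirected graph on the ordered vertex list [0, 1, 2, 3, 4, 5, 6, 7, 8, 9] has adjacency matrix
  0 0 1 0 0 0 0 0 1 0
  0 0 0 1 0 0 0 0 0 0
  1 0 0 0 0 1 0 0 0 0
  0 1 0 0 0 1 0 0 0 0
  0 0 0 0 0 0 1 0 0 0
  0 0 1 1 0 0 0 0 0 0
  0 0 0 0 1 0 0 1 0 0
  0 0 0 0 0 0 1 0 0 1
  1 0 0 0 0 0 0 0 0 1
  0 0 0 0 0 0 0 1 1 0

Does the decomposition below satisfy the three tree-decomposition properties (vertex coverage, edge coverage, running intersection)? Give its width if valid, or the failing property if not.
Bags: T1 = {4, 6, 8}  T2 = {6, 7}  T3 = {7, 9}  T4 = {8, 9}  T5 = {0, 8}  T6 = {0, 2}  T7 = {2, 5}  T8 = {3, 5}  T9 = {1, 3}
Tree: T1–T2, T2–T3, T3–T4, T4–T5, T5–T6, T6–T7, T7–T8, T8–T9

A tree decomposition must satisfy three properties: every vertex lies in some bag; for every edge, both endpoints lie together in some bag; and for every vertex, the bags containing it form a connected subtree. Here bags containing vertex 8 are not connected in the tree, so the decomposition is invalid.

No — bags containing vertex 8 are not connected in the tree.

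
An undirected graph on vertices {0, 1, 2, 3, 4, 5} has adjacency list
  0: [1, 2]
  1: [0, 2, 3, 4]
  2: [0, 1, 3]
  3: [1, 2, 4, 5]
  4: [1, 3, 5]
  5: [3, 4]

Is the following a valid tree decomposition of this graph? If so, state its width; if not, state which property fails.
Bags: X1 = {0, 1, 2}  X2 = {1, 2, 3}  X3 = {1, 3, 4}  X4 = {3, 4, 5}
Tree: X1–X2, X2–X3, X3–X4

Every vertex of G appears in some bag (union = {0, 1, 2, 3, 4, 5}); every edge is covered by a bag; and for each vertex v the set of bags containing v is connected in the bag tree. The decomposition is therefore valid. The largest bag has 3 vertices, so the width is 2.

Yes; width 2.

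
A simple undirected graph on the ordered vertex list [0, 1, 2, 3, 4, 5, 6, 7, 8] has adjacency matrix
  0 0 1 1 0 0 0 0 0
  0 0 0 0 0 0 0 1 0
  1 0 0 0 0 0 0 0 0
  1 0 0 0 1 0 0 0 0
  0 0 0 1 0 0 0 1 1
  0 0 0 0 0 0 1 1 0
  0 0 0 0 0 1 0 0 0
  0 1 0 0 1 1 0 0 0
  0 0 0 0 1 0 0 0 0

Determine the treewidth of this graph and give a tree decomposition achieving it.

Treewidth 1.
One such decomposition:
Bags: B1 = {4, 7}  B2 = {4, 8}  B3 = {1, 7}  B4 = {3, 4}  B5 = {5, 7}  B6 = {5, 6}  B7 = {0, 3}  B8 = {0, 2}
Tree: B1–B2, B1–B3, B1–B4, B1–B5, B5–B6, B4–B7, B7–B8

Every bag has size at most 2, so the width is 2 − 1 = 1 and tw(G) ≤ 1. G has an edge, so its treewidth is at least 1. Combining the bounds, tw(G) = 1.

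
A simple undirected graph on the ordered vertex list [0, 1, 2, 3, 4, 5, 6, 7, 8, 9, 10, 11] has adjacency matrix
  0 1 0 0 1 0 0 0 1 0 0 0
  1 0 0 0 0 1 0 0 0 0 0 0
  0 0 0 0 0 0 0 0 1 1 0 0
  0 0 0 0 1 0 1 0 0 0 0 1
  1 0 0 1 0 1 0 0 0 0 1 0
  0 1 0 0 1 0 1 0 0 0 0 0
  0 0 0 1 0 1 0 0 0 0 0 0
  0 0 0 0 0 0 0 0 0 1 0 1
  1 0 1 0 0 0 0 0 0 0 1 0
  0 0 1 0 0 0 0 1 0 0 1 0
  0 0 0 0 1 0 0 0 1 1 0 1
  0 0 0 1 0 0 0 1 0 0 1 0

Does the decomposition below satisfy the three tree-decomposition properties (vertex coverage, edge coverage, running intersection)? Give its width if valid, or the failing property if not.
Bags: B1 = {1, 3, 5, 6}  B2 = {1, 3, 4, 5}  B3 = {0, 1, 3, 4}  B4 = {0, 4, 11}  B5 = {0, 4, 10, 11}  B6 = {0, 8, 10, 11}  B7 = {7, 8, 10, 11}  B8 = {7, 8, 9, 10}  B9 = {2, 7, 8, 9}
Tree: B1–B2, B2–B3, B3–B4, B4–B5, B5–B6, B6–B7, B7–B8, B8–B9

No — edge (3,11) lies in no bag.

A tree decomposition must satisfy three properties: every vertex lies in some bag; for every edge, both endpoints lie together in some bag; and for every vertex, the bags containing it form a connected subtree. Here edge (3,11) lies in no bag, so the decomposition is invalid.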